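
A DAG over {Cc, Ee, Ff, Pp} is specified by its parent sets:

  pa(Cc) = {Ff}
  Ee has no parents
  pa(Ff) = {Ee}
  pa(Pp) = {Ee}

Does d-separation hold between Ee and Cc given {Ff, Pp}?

Only one path connects Ee and Cc:
  1. Ee → Ff → Cc — Ff:chain[blocks] ⇒ blocked
Since every path is blocked, d-separation holds.

Yes — Ee and Cc are d-separated given {Ff, Pp}.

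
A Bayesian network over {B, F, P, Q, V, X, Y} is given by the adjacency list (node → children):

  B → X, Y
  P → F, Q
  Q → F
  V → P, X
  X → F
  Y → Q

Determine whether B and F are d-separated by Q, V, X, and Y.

Yes

There are 6 undirected paths between B and F; checking each against the conditioning set {Q, V, X, Y}:
Path 1: B → Y → Q → F
  Y is a chain here and Y is conditioned on, so the path is blocked at Y.
Path 2: B → Y → Q ← P → F
  Y is a chain here and Y is conditioned on, so the path is blocked at Y.
Path 3: B → Y → Q ← P ← V → X → F
  Y is a chain here and Y is conditioned on, so the path is blocked at Y.
Path 4: B → X → F
  X is a chain here and X is conditioned on, so the path is blocked at X.
Path 5: B → X ← V → P → F
  V is a fork here and V is conditioned on, so the path is blocked at V.
Path 6: B → X ← V → P → Q → F
  V is a fork here and V is conditioned on, so the path is blocked at V.
Since every path is blocked, d-separation holds.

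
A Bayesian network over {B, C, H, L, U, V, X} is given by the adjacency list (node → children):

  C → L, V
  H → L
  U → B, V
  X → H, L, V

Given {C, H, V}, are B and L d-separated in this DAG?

No

There are 3 undirected paths between B and L; checking each against the conditioning set {C, H, V}:
Path 1: B ← U → V ← X → L
  U is a fork and U is not conditioned on; V is a collider and V is conditioned on, which opens it; X is a fork and X is not conditioned on — no node blocks this path, so it is active.
Path 2: B ← U → V ← X → H → L
  H is a chain here and H is conditioned on, so the path is blocked at H.
Path 3: B ← U → V ← C → L
  C is a fork here and C is conditioned on, so the path is blocked at C.
At least one path is unblocked, so d-separation fails.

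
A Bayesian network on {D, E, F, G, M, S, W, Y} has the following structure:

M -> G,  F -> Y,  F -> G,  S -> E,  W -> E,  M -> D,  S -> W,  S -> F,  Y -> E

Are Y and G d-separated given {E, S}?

No — Y and G are not d-separated given {E, S}.

There are 3 undirected paths between Y and G; checking each against the conditioning set {E, S}:
  1. Y ← F → G — F:fork[open] ⇒ active
  2. Y → E ← W ← S → F → G — E:collider[open]; W:chain[open]; S:fork[blocks]; F:chain[open] ⇒ blocked
  3. Y → E ← S → F → G — E:collider[open]; S:fork[blocks]; F:chain[open] ⇒ blocked
Because an active path exists, Y and G are not d-separated.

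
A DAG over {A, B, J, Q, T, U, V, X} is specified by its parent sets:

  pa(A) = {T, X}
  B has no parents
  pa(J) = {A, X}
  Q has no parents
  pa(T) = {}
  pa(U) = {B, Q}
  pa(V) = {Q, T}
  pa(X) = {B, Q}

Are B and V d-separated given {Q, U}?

6 paths connect B and V; each must be blocked for d-separation to hold:
Path 1: B → U ← Q → V
  Q is a fork here and Q is conditioned on, so the path is blocked at Q.
Path 2: B → U ← Q → X → A ← T → V
  Q is a fork here and Q is conditioned on, so the path is blocked at Q.
Path 3: B → U ← Q → X → J ← A ← T → V
  Q is a fork here and Q is conditioned on, so the path is blocked at Q.
Path 4: B → X → A ← T → V
  A is a collider here and neither A nor any of its descendants is conditioned on, so the collider stays closed — the path is blocked at A.
Path 5: B → X ← Q → V
  X is a collider here and neither X nor any of its descendants is conditioned on, so the collider stays closed — the path is blocked at X.
Path 6: B → X → J ← A ← T → V
  J is a collider here and neither J nor any of its descendants is conditioned on, so the collider stays closed — the path is blocked at J.
Since every path is blocked, d-separation holds.

Yes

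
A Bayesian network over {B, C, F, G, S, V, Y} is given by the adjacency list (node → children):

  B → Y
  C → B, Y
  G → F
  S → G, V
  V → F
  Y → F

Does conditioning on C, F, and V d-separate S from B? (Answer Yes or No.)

No

There are 4 undirected paths between S and B; checking each against the conditioning set {C, F, V}:
Path 1: S → V → F ← Y ← B
  V is a chain here and V is conditioned on, so the path is blocked at V.
Path 2: S → V → F ← Y ← C → B
  V is a chain here and V is conditioned on, so the path is blocked at V.
Path 3: S → G → F ← Y ← B
  G is a chain and G is not conditioned on; F is a collider and F is conditioned on, which opens it; Y is a chain and Y is not conditioned on — no node blocks this path, so it is active.
Path 4: S → G → F ← Y ← C → B
  C is a fork here and C is conditioned on, so the path is blocked at C.
Since the path S → G → F ← Y ← B is active, S and B are not d-separated given {C, F, V}.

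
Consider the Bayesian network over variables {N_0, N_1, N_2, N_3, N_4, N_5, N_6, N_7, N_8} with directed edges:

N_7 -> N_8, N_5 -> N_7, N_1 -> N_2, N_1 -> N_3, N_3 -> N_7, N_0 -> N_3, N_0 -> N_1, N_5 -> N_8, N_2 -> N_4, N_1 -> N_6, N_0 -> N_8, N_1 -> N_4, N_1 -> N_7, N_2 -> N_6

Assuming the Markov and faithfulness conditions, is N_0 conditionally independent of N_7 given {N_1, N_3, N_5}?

Yes — N_0 and N_7 are d-separated given {N_1, N_3, N_5}.

6 paths connect N_0 and N_7; each must be blocked for d-separation to hold:
Path 1: N_0 → N_1 → N_3 → N_7
  N_1 is a chain here and N_1 is conditioned on, so the path is blocked at N_1.
Path 2: N_0 → N_1 → N_7
  N_1 is a chain here and N_1 is conditioned on, so the path is blocked at N_1.
Path 3: N_0 → N_8 ← N_5 → N_7
  N_8 is a collider here and neither N_8 nor any of its descendants is conditioned on, so the collider stays closed — the path is blocked at N_8.
Path 4: N_0 → N_8 ← N_7
  N_8 is a collider here and neither N_8 nor any of its descendants is conditioned on, so the collider stays closed — the path is blocked at N_8.
Path 5: N_0 → N_3 ← N_1 → N_7
  N_1 is a fork here and N_1 is conditioned on, so the path is blocked at N_1.
Path 6: N_0 → N_3 → N_7
  N_3 is a chain here and N_3 is conditioned on, so the path is blocked at N_3.
Every path is blocked, so N_0 and N_7 are d-separated given {N_1, N_3, N_5}.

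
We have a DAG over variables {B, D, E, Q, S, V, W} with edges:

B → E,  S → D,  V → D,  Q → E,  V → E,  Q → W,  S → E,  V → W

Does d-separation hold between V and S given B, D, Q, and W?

No

We examine all 3 paths between V and S:
  1. V → D ← S — D:collider[open] ⇒ active
  2. V → E ← S — E:collider[blocks] ⇒ blocked
  3. V → W ← Q → E ← S — W:collider[open]; Q:fork[blocks]; E:collider[blocks] ⇒ blocked
Since the path V → D ← S is active, V and S are not d-separated given {B, D, Q, W}.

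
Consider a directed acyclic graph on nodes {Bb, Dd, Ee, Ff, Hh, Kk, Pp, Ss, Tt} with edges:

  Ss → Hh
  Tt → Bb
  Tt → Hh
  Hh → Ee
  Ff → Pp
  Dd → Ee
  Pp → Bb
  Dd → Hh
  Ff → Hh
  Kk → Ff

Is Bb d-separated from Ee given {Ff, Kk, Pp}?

No — Bb and Ee are not d-separated given {Ff, Kk, Pp}.

We examine all 4 paths between Bb and Ee:
Path 1: Bb ← Tt → Hh → Ee
  Tt is a fork and Tt is not conditioned on; Hh is a chain and Hh is not conditioned on — no node blocks this path, so it is active.
Path 2: Bb ← Tt → Hh ← Dd → Ee
  Hh is a collider here and neither Hh nor any of its descendants is conditioned on, so the collider stays closed — the path is blocked at Hh.
Path 3: Bb ← Pp ← Ff → Hh → Ee
  Pp is a chain here and Pp is conditioned on, so the path is blocked at Pp.
Path 4: Bb ← Pp ← Ff → Hh ← Dd → Ee
  Pp is a chain here and Pp is conditioned on, so the path is blocked at Pp.
Because an active path exists, Bb and Ee are not d-separated.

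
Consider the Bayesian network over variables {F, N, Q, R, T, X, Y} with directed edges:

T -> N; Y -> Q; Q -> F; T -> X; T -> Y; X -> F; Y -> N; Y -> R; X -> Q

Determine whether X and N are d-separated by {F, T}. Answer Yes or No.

6 paths connect X and N; each must be blocked for d-separation to hold:
Path 1: X → F ← Q ← Y ← T → N
  T is a fork here and T is conditioned on, so the path is blocked at T.
Path 2: X → F ← Q ← Y → N
  F is a collider and F is conditioned on, which opens it; Q is a chain and Q is not conditioned on; Y is a fork and Y is not conditioned on — no node blocks this path, so it is active.
Path 3: X ← T → Y → N
  T is a fork here and T is conditioned on, so the path is blocked at T.
Path 4: X ← T → N
  T is a fork here and T is conditioned on, so the path is blocked at T.
Path 5: X → Q ← Y ← T → N
  T is a fork here and T is conditioned on, so the path is blocked at T.
Path 6: X → Q ← Y → N
  Q is a collider and its descendant F is conditioned on, which opens it; Y is a fork and Y is not conditioned on — no node blocks this path, so it is active.
Since the path X → F ← Q ← Y → N is active, X and N are not d-separated given {F, T}.

No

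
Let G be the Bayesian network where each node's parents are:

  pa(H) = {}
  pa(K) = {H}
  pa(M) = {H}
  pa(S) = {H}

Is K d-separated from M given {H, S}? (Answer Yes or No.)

Only one path connects K and M:
Path 1: K ← H → M
  H is a fork here and H is conditioned on, so the path is blocked at H.
All paths are blocked; K ⊥ M | {H, S} holds.

Yes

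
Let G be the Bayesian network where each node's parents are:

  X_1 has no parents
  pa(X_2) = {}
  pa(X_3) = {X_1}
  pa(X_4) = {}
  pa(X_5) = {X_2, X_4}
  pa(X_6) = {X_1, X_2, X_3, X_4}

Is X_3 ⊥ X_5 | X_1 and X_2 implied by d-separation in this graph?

There are 4 undirected paths between X_3 and X_5; checking each against the conditioning set {X_1, X_2}:
Path 1: X_3 ← X_1 → X_6 ← X_4 → X_5
  X_1 is a fork here and X_1 is conditioned on, so the path is blocked at X_1.
Path 2: X_3 ← X_1 → X_6 ← X_2 → X_5
  X_1 is a fork here and X_1 is conditioned on, so the path is blocked at X_1.
Path 3: X_3 → X_6 ← X_4 → X_5
  X_6 is a collider here and neither X_6 nor any of its descendants is conditioned on, so the collider stays closed — the path is blocked at X_6.
Path 4: X_3 → X_6 ← X_2 → X_5
  X_6 is a collider here and neither X_6 nor any of its descendants is conditioned on, so the collider stays closed — the path is blocked at X_6.
Since every path is blocked, d-separation holds.

Yes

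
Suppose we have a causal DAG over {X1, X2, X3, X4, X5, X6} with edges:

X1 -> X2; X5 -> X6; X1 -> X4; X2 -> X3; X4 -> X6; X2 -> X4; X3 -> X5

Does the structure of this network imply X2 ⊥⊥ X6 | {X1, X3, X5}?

We examine all 3 paths between X2 and X6:
  1. X2 → X4 → X6 — X4:chain[open] ⇒ active
  2. X2 ← X1 → X4 → X6 — X1:fork[blocks]; X4:chain[open] ⇒ blocked
  3. X2 → X3 → X5 → X6 — X3:chain[blocks]; X5:chain[blocks] ⇒ blocked
At least one path is unblocked, so d-separation fails.

No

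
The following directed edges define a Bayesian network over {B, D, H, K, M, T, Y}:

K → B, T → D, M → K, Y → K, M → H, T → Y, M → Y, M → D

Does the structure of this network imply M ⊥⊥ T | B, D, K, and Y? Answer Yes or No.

Enumerating the 3 paths from M to T and testing each for blocking by {B, D, K, Y}:
Path 1: M → K ← Y ← T
  Y is a chain here and Y is conditioned on, so the path is blocked at Y.
Path 2: M → D ← T
  D is a collider and D is conditioned on, which opens it — no node blocks this path, so it is active.
Path 3: M → Y ← T
  Y is a collider and Y is conditioned on, which opens it — no node blocks this path, so it is active.
At least one path is unblocked, so d-separation fails.

No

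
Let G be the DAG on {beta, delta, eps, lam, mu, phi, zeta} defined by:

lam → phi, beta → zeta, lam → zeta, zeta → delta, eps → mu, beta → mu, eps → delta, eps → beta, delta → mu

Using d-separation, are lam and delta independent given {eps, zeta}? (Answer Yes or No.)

There are 5 undirected paths between lam and delta; checking each against the conditioning set {eps, zeta}:
Path 1: lam → zeta ← beta ← eps → mu ← delta
  eps is a fork here and eps is conditioned on, so the path is blocked at eps.
Path 2: lam → zeta ← beta ← eps → delta
  eps is a fork here and eps is conditioned on, so the path is blocked at eps.
Path 3: lam → zeta ← beta → mu ← eps → delta
  mu is a collider here and neither mu nor any of its descendants is conditioned on, so the collider stays closed — the path is blocked at mu.
Path 4: lam → zeta ← beta → mu ← delta
  mu is a collider here and neither mu nor any of its descendants is conditioned on, so the collider stays closed — the path is blocked at mu.
Path 5: lam → zeta → delta
  zeta is a chain here and zeta is conditioned on, so the path is blocked at zeta.
All paths are blocked; lam ⊥ delta | {eps, zeta} holds.

Yes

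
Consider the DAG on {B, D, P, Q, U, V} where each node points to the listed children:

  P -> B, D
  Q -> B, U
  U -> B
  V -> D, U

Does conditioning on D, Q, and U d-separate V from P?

No

Enumerating the 3 paths from V to P and testing each for blocking by {D, Q, U}:
Path 1: V → D ← P
  D is a collider and D is conditioned on, which opens it — no node blocks this path, so it is active.
Path 2: V → U ← Q → B ← P
  Q is a fork here and Q is conditioned on, so the path is blocked at Q.
Path 3: V → U → B ← P
  U is a chain here and U is conditioned on, so the path is blocked at U.
At least one path is unblocked, so d-separation fails.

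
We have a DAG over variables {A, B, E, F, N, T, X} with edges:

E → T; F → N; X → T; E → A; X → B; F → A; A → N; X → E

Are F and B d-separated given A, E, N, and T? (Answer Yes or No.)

Yes

Enumerating the 4 paths from F to B and testing each for blocking by {A, E, N, T}:
Path 1: F → N ← A ← E ← X → B
  A is a chain here and A is conditioned on, so the path is blocked at A.
Path 2: F → N ← A ← E → T ← X → B
  A is a chain here and A is conditioned on, so the path is blocked at A.
Path 3: F → A ← E ← X → B
  E is a chain here and E is conditioned on, so the path is blocked at E.
Path 4: F → A ← E → T ← X → B
  E is a fork here and E is conditioned on, so the path is blocked at E.
Every path is blocked, so F and B are d-separated given {A, E, N, T}.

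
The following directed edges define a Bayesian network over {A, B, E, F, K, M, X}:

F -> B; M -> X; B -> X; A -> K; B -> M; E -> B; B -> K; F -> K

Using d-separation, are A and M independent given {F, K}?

No

4 paths connect A and M; each must be blocked for d-separation to hold:
  1. A → K ← F → B → M — K:collider[open]; F:fork[blocks]; B:chain[open] ⇒ blocked
  2. A → K ← F → B → X ← M — K:collider[open]; F:fork[blocks]; B:chain[open]; X:collider[blocks] ⇒ blocked
  3. A → K ← B → M — K:collider[open]; B:fork[open] ⇒ active
  4. A → K ← B → X ← M — K:collider[open]; B:fork[open]; X:collider[blocks] ⇒ blocked
At least one path is unblocked, so d-separation fails.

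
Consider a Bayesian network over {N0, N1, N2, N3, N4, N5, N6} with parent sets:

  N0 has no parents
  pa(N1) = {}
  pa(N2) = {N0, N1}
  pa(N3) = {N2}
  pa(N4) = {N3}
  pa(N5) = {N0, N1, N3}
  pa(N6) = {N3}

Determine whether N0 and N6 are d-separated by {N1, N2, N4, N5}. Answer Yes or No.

We examine all 4 paths between N0 and N6:
Path 1: N0 → N2 ← N1 → N5 ← N3 → N6
  N1 is a fork here and N1 is conditioned on, so the path is blocked at N1.
Path 2: N0 → N2 → N3 → N6
  N2 is a chain here and N2 is conditioned on, so the path is blocked at N2.
Path 3: N0 → N5 ← N1 → N2 → N3 → N6
  N1 is a fork here and N1 is conditioned on, so the path is blocked at N1.
Path 4: N0 → N5 ← N3 → N6
  N5 is a collider and N5 is conditioned on, which opens it; N3 is a fork and N3 is not conditioned on — no node blocks this path, so it is active.
At least one path is unblocked, so d-separation fails.

No — N0 and N6 are not d-separated given {N1, N2, N4, N5}.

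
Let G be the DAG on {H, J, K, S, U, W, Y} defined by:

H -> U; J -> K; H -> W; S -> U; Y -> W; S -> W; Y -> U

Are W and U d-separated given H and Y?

3 paths connect W and U; each must be blocked for d-separation to hold:
Path 1: W ← Y → U
  Y is a fork here and Y is conditioned on, so the path is blocked at Y.
Path 2: W ← S → U
  S is a fork and S is not conditioned on — no node blocks this path, so it is active.
Path 3: W ← H → U
  H is a fork here and H is conditioned on, so the path is blocked at H.
At least one path is unblocked, so d-separation fails.

No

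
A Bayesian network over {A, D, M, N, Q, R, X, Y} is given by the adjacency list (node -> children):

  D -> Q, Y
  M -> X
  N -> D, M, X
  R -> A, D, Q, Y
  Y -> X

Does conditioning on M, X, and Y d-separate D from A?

There are 5 undirected paths between D and A; checking each against the conditioning set {M, X, Y}:
Path 1: D → Q ← R → A
  Q is a collider here and neither Q nor any of its descendants is conditioned on, so the collider stays closed — the path is blocked at Q.
Path 2: D → Y ← R → A
  Y is a collider and Y is conditioned on, which opens it; R is a fork and R is not conditioned on — no node blocks this path, so it is active.
Path 3: D ← R → A
  R is a fork and R is not conditioned on — no node blocks this path, so it is active.
Path 4: D ← N → X ← Y ← R → A
  Y is a chain here and Y is conditioned on, so the path is blocked at Y.
Path 5: D ← N → M → X ← Y ← R → A
  M is a chain here and M is conditioned on, so the path is blocked at M.
At least one path is unblocked, so d-separation fails.

No — D and A are not d-separated given {M, X, Y}.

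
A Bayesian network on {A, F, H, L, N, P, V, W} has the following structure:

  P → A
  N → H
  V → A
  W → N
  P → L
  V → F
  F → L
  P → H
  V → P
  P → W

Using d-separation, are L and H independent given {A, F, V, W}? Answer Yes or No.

There are 6 undirected paths between L and H; checking each against the conditioning set {A, F, V, W}:
  1. L ← P → H — P:fork[open] ⇒ active
  2. L ← P → W → N → H — P:fork[open]; W:chain[blocks]; N:chain[open] ⇒ blocked
  3. L ← F ← V → P → H — F:chain[blocks]; V:fork[blocks]; P:chain[open] ⇒ blocked
  4. L ← F ← V → P → W → N → H — F:chain[blocks]; V:fork[blocks]; P:chain[open]; W:chain[blocks]; N:chain[open] ⇒ blocked
  5. L ← F ← V → A ← P → H — F:chain[blocks]; V:fork[blocks]; A:collider[open]; P:fork[open] ⇒ blocked
  6. L ← F ← V → A ← P → W → N → H — F:chain[blocks]; V:fork[blocks]; A:collider[open]; P:fork[open]; W:chain[blocks]; N:chain[open] ⇒ blocked
At least one path is unblocked, so d-separation fails.

No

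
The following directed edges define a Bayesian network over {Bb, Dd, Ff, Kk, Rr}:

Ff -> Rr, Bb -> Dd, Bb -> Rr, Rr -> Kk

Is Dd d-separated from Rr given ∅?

Only one path connects Dd and Rr:
Path 1: Dd ← Bb → Rr
  Bb is a fork and Bb is not conditioned on — no node blocks this path, so it is active.
At least one path is unblocked, so d-separation fails.

No — Dd and Rr are not d-separated given ∅.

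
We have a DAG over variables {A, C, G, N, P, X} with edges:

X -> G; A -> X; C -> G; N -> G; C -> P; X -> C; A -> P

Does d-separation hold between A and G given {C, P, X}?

There are 4 undirected paths between A and G; checking each against the conditioning set {C, P, X}:
Path 1: A → X → G
  X is a chain here and X is conditioned on, so the path is blocked at X.
Path 2: A → X → C → G
  X is a chain here and X is conditioned on, so the path is blocked at X.
Path 3: A → P ← C ← X → G
  C is a chain here and C is conditioned on, so the path is blocked at C.
Path 4: A → P ← C → G
  C is a fork here and C is conditioned on, so the path is blocked at C.
All paths are blocked; A ⊥ G | {C, P, X} holds.

Yes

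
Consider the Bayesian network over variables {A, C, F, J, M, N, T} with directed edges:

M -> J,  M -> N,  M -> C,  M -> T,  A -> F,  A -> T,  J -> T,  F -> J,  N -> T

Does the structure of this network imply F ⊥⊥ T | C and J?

No

4 paths connect F and T; each must be blocked for d-separation to hold:
  1. F ← A → T — A:fork[open] ⇒ active
  2. F → J → T — J:chain[blocks] ⇒ blocked
  3. F → J ← M → T — J:collider[open]; M:fork[open] ⇒ active
  4. F → J ← M → N → T — J:collider[open]; M:fork[open]; N:chain[open] ⇒ active
At least one path is unblocked, so d-separation fails.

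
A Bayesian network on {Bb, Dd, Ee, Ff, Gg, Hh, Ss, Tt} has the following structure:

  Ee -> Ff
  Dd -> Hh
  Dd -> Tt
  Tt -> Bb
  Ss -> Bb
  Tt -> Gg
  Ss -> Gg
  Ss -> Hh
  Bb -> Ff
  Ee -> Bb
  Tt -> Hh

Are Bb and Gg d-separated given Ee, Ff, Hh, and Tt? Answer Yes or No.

Enumerating the 6 paths from Bb to Gg and testing each for blocking by {Ee, Ff, Hh, Tt}:
Path 1: Bb ← Ss → Gg
  Ss is a fork and Ss is not conditioned on — no node blocks this path, so it is active.
Path 2: Bb ← Ss → Hh ← Dd → Tt → Gg
  Tt is a chain here and Tt is conditioned on, so the path is blocked at Tt.
Path 3: Bb ← Ss → Hh ← Tt → Gg
  Tt is a fork here and Tt is conditioned on, so the path is blocked at Tt.
Path 4: Bb ← Tt ← Dd → Hh ← Ss → Gg
  Tt is a chain here and Tt is conditioned on, so the path is blocked at Tt.
Path 5: Bb ← Tt → Gg
  Tt is a fork here and Tt is conditioned on, so the path is blocked at Tt.
Path 6: Bb ← Tt → Hh ← Ss → Gg
  Tt is a fork here and Tt is conditioned on, so the path is blocked at Tt.
At least one path is unblocked, so d-separation fails.

No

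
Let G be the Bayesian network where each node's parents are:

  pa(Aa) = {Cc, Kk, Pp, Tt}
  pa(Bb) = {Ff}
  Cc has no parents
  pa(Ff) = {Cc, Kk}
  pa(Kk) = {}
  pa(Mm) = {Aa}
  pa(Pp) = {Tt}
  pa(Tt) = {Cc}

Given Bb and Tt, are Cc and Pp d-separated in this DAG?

Yes

There are 6 undirected paths between Cc and Pp; checking each against the conditioning set {Bb, Tt}:
  1. Cc → Aa ← Pp — Aa:collider[blocks] ⇒ blocked
  2. Cc → Aa ← Tt → Pp — Aa:collider[blocks]; Tt:fork[blocks] ⇒ blocked
  3. Cc → Ff ← Kk → Aa ← Pp — Ff:collider[open]; Kk:fork[open]; Aa:collider[blocks] ⇒ blocked
  4. Cc → Ff ← Kk → Aa ← Tt → Pp — Ff:collider[open]; Kk:fork[open]; Aa:collider[blocks]; Tt:fork[blocks] ⇒ blocked
  5. Cc → Tt → Aa ← Pp — Tt:chain[blocks]; Aa:collider[blocks] ⇒ blocked
  6. Cc → Tt → Pp — Tt:chain[blocks] ⇒ blocked
Every path is blocked, so Cc and Pp are d-separated given {Bb, Tt}.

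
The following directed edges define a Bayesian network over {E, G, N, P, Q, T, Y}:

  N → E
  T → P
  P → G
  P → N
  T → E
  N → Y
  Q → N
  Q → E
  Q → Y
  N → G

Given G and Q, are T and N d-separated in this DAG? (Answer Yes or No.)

No — T and N are not d-separated given {G, Q}.

We examine all 5 paths between T and N:
Path 1: T → E ← N
  E is a collider here and neither E nor any of its descendants is conditioned on, so the collider stays closed — the path is blocked at E.
Path 2: T → E ← Q → N
  E is a collider here and neither E nor any of its descendants is conditioned on, so the collider stays closed — the path is blocked at E.
Path 3: T → E ← Q → Y ← N
  E is a collider here and neither E nor any of its descendants is conditioned on, so the collider stays closed — the path is blocked at E.
Path 4: T → P → N
  P is a chain and P is not conditioned on — no node blocks this path, so it is active.
Path 5: T → P → G ← N
  P is a chain and P is not conditioned on; G is a collider and G is conditioned on, which opens it — no node blocks this path, so it is active.
Since the path T → P → N is active, T and N are not d-separated given {G, Q}.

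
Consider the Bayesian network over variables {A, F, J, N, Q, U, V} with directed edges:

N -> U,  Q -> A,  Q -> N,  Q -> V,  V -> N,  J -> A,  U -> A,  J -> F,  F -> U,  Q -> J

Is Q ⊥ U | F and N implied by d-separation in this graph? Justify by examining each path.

We examine all 6 paths between Q and U:
  1. Q → V → N → U — V:chain[open]; N:chain[blocks] ⇒ blocked
  2. Q → A ← U — A:collider[blocks] ⇒ blocked
  3. Q → A ← J → F → U — A:collider[blocks]; J:fork[open]; F:chain[blocks] ⇒ blocked
  4. Q → J → F → U — J:chain[open]; F:chain[blocks] ⇒ blocked
  5. Q → J → A ← U — J:chain[open]; A:collider[blocks] ⇒ blocked
  6. Q → N → U — N:chain[blocks] ⇒ blocked
Since every path is blocked, d-separation holds.

Yes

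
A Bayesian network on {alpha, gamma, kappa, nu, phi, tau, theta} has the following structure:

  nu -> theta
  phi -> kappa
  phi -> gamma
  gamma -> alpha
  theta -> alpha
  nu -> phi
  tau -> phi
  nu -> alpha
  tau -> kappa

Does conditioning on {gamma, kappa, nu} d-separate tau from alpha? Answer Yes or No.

6 paths connect tau and alpha; each must be blocked for d-separation to hold:
  1. tau → phi → gamma → alpha — phi:chain[open]; gamma:chain[blocks] ⇒ blocked
  2. tau → phi ← nu → alpha — phi:collider[open]; nu:fork[blocks] ⇒ blocked
  3. tau → phi ← nu → theta → alpha — phi:collider[open]; nu:fork[blocks]; theta:chain[open] ⇒ blocked
  4. tau → kappa ← phi → gamma → alpha — kappa:collider[open]; phi:fork[open]; gamma:chain[blocks] ⇒ blocked
  5. tau → kappa ← phi ← nu → alpha — kappa:collider[open]; phi:chain[open]; nu:fork[blocks] ⇒ blocked
  6. tau → kappa ← phi ← nu → theta → alpha — kappa:collider[open]; phi:chain[open]; nu:fork[blocks]; theta:chain[open] ⇒ blocked
Every path is blocked, so tau and alpha are d-separated given {gamma, kappa, nu}.

Yes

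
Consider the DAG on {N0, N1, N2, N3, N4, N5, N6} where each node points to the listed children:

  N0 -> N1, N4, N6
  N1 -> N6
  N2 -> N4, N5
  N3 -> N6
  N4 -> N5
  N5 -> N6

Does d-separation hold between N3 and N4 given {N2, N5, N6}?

Enumerating the 4 paths from N3 to N4 and testing each for blocking by {N2, N5, N6}:
Path 1: N3 → N6 ← N0 → N4
  N6 is a collider and N6 is conditioned on, which opens it; N0 is a fork and N0 is not conditioned on — no node blocks this path, so it is active.
Path 2: N3 → N6 ← N1 ← N0 → N4
  N6 is a collider and N6 is conditioned on, which opens it; N1 is a chain and N1 is not conditioned on; N0 is a fork and N0 is not conditioned on — no node blocks this path, so it is active.
Path 3: N3 → N6 ← N5 ← N2 → N4
  N5 is a chain here and N5 is conditioned on, so the path is blocked at N5.
Path 4: N3 → N6 ← N5 ← N4
  N5 is a chain here and N5 is conditioned on, so the path is blocked at N5.
Since the path N3 → N6 ← N0 → N4 is active, N3 and N4 are not d-separated given {N2, N5, N6}.

No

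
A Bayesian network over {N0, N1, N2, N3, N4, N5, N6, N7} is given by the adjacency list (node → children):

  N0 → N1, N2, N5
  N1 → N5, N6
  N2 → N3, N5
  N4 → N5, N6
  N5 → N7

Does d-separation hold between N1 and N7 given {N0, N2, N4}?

There are 4 undirected paths between N1 and N7; checking each against the conditioning set {N0, N2, N4}:
Path 1: N1 → N5 → N7
  N5 is a chain and N5 is not conditioned on — no node blocks this path, so it is active.
Path 2: N1 ← N0 → N5 → N7
  N0 is a fork here and N0 is conditioned on, so the path is blocked at N0.
Path 3: N1 ← N0 → N2 → N5 → N7
  N0 is a fork here and N0 is conditioned on, so the path is blocked at N0.
Path 4: N1 → N6 ← N4 → N5 → N7
  N6 is a collider here and neither N6 nor any of its descendants is conditioned on, so the collider stays closed — the path is blocked at N6.
Since the path N1 → N5 → N7 is active, N1 and N7 are not d-separated given {N0, N2, N4}.

No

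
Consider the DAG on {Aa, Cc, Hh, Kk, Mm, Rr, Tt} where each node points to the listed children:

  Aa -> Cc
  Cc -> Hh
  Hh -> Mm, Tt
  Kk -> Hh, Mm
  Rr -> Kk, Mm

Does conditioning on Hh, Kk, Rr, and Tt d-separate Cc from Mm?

Yes

Enumerating the 3 paths from Cc to Mm and testing each for blocking by {Hh, Kk, Rr, Tt}:
Path 1: Cc → Hh ← Kk → Mm
  Kk is a fork here and Kk is conditioned on, so the path is blocked at Kk.
Path 2: Cc → Hh ← Kk ← Rr → Mm
  Kk is a chain here and Kk is conditioned on, so the path is blocked at Kk.
Path 3: Cc → Hh → Mm
  Hh is a chain here and Hh is conditioned on, so the path is blocked at Hh.
Since every path is blocked, d-separation holds.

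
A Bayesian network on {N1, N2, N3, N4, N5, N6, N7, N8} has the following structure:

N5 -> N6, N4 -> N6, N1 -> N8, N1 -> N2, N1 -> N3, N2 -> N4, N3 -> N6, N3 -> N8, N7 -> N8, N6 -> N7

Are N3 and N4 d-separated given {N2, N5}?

6 paths connect N3 and N4; each must be blocked for d-separation to hold:
Path 1: N3 ← N1 → N2 → N4
  N2 is a chain here and N2 is conditioned on, so the path is blocked at N2.
Path 2: N3 ← N1 → N8 ← N7 ← N6 ← N4
  N8 is a collider here and neither N8 nor any of its descendants is conditioned on, so the collider stays closed — the path is blocked at N8.
Path 3: N3 → N8 ← N7 ← N6 ← N4
  N8 is a collider here and neither N8 nor any of its descendants is conditioned on, so the collider stays closed — the path is blocked at N8.
Path 4: N3 → N8 ← N1 → N2 → N4
  N8 is a collider here and neither N8 nor any of its descendants is conditioned on, so the collider stays closed — the path is blocked at N8.
Path 5: N3 → N6 → N7 → N8 ← N1 → N2 → N4
  N8 is a collider here and neither N8 nor any of its descendants is conditioned on, so the collider stays closed — the path is blocked at N8.
Path 6: N3 → N6 ← N4
  N6 is a collider here and neither N6 nor any of its descendants is conditioned on, so the collider stays closed — the path is blocked at N6.
Every path is blocked, so N3 and N4 are d-separated given {N2, N5}.

Yes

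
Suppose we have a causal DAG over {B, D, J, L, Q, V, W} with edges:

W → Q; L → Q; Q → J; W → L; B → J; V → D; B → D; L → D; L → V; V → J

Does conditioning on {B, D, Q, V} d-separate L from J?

We examine all 6 paths between L and J:
  1. L → Q → J — Q:chain[blocks] ⇒ blocked
  2. L ← W → Q → J — W:fork[open]; Q:chain[blocks] ⇒ blocked
  3. L → V → D ← B → J — V:chain[blocks]; D:collider[open]; B:fork[blocks] ⇒ blocked
  4. L → V → J — V:chain[blocks] ⇒ blocked
  5. L → D ← B → J — D:collider[open]; B:fork[blocks] ⇒ blocked
  6. L → D ← V → J — D:collider[open]; V:fork[blocks] ⇒ blocked
All paths are blocked; L ⊥ J | {B, D, Q, V} holds.

Yes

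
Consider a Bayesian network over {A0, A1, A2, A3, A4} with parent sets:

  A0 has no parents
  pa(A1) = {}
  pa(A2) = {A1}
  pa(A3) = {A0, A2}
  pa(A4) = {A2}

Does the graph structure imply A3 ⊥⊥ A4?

No — A3 and A4 are not d-separated given ∅.

The only undirected path from A3 to A4 is:
Path 1: A3 ← A2 → A4
  A2 is a fork and A2 is not conditioned on — no node blocks this path, so it is active.
Because an active path exists, A3 and A4 are not d-separated.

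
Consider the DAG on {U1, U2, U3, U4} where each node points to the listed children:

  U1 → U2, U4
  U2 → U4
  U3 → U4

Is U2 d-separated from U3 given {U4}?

There are 2 undirected paths between U2 and U3; checking each against the conditioning set {U4}:
  1. U2 → U4 ← U3 — U4:collider[open] ⇒ active
  2. U2 ← U1 → U4 ← U3 — U1:fork[open]; U4:collider[open] ⇒ active
Since the path U2 → U4 ← U3 is active, U2 and U3 are not d-separated given {U4}.

No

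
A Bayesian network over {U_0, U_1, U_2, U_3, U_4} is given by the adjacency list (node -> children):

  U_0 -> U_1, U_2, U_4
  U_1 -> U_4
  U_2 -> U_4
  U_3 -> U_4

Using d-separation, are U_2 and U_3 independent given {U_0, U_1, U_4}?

No

Enumerating the 3 paths from U_2 to U_3 and testing each for blocking by {U_0, U_1, U_4}:
  1. U_2 ← U_0 → U_1 → U_4 ← U_3 — U_0:fork[blocks]; U_1:chain[blocks]; U_4:collider[open] ⇒ blocked
  2. U_2 ← U_0 → U_4 ← U_3 — U_0:fork[blocks]; U_4:collider[open] ⇒ blocked
  3. U_2 → U_4 ← U_3 — U_4:collider[open] ⇒ active
Because an active path exists, U_2 and U_3 are not d-separated.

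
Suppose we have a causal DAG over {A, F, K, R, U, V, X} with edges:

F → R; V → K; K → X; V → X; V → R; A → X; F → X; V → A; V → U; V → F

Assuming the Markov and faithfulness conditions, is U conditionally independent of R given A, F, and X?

No

We examine all 5 paths between U and R:
Path 1: U ← V → X ← F → R
  F is a fork here and F is conditioned on, so the path is blocked at F.
Path 2: U ← V → R
  V is a fork and V is not conditioned on — no node blocks this path, so it is active.
Path 3: U ← V → F → R
  F is a chain here and F is conditioned on, so the path is blocked at F.
Path 4: U ← V → K → X ← F → R
  F is a fork here and F is conditioned on, so the path is blocked at F.
Path 5: U ← V → A → X ← F → R
  A is a chain here and A is conditioned on, so the path is blocked at A.
At least one path is unblocked, so d-separation fails.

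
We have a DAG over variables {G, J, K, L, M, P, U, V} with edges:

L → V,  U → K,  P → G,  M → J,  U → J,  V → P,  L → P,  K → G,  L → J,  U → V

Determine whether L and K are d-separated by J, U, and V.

We examine all 6 paths between L and K:
  1. L → P ← V ← U → K — P:collider[blocks]; V:chain[blocks]; U:fork[blocks] ⇒ blocked
  2. L → P → G ← K — P:chain[open]; G:collider[blocks] ⇒ blocked
  3. L → J ← U → V → P → G ← K — J:collider[open]; U:fork[blocks]; V:chain[blocks]; P:chain[open]; G:collider[blocks] ⇒ blocked
  4. L → J ← U → K — J:collider[open]; U:fork[blocks] ⇒ blocked
  5. L → V → P → G ← K — V:chain[blocks]; P:chain[open]; G:collider[blocks] ⇒ blocked
  6. L → V ← U → K — V:collider[open]; U:fork[blocks] ⇒ blocked
Every path is blocked, so L and K are d-separated given {J, U, V}.

Yes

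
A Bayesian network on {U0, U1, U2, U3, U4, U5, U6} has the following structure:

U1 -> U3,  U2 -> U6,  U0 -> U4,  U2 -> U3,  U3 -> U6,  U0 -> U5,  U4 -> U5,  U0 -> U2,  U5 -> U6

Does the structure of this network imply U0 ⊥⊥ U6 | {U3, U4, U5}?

No

4 paths connect U0 and U6; each must be blocked for d-separation to hold:
Path 1: U0 → U5 → U6
  U5 is a chain here and U5 is conditioned on, so the path is blocked at U5.
Path 2: U0 → U2 → U3 → U6
  U3 is a chain here and U3 is conditioned on, so the path is blocked at U3.
Path 3: U0 → U2 → U6
  U2 is a chain and U2 is not conditioned on — no node blocks this path, so it is active.
Path 4: U0 → U4 → U5 → U6
  U4 is a chain here and U4 is conditioned on, so the path is blocked at U4.
Because an active path exists, U0 and U6 are not d-separated.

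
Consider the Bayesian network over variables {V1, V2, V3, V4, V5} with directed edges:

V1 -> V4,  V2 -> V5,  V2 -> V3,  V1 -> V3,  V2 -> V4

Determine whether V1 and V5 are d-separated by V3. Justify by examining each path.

No

Enumerating the 2 paths from V1 to V5 and testing each for blocking by {V3}:
  1. V1 → V4 ← V2 → V5 — V4:collider[blocks]; V2:fork[open] ⇒ blocked
  2. V1 → V3 ← V2 → V5 — V3:collider[open]; V2:fork[open] ⇒ active
Since the path V1 → V3 ← V2 → V5 is active, V1 and V5 are not d-separated given {V3}.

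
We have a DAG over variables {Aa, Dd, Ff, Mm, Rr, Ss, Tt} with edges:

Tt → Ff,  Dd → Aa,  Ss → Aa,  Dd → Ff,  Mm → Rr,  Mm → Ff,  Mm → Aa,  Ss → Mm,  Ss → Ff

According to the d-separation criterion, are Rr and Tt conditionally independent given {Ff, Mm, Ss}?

We examine all 5 paths between Rr and Tt:
  1. Rr ← Mm → Aa ← Dd → Ff ← Tt — Mm:fork[blocks]; Aa:collider[blocks]; Dd:fork[open]; Ff:collider[open] ⇒ blocked
  2. Rr ← Mm → Aa ← Ss → Ff ← Tt — Mm:fork[blocks]; Aa:collider[blocks]; Ss:fork[blocks]; Ff:collider[open] ⇒ blocked
  3. Rr ← Mm → Ff ← Tt — Mm:fork[blocks]; Ff:collider[open] ⇒ blocked
  4. Rr ← Mm ← Ss → Aa ← Dd → Ff ← Tt — Mm:chain[blocks]; Ss:fork[blocks]; Aa:collider[blocks]; Dd:fork[open]; Ff:collider[open] ⇒ blocked
  5. Rr ← Mm ← Ss → Ff ← Tt — Mm:chain[blocks]; Ss:fork[blocks]; Ff:collider[open] ⇒ blocked
All paths are blocked; Rr ⊥ Tt | {Ff, Mm, Ss} holds.

Yes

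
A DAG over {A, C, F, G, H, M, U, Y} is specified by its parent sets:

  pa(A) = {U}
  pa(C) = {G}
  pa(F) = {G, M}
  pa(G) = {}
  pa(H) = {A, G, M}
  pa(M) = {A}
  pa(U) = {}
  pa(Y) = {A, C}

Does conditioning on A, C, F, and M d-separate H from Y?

There are 6 undirected paths between H and Y; checking each against the conditioning set {A, C, F, M}:
  1. H ← A → M → F ← G → C → Y — A:fork[blocks]; M:chain[blocks]; F:collider[open]; G:fork[open]; C:chain[blocks] ⇒ blocked
  2. H ← A → Y — A:fork[blocks] ⇒ blocked
  3. H ← M → F ← G → C → Y — M:fork[blocks]; F:collider[open]; G:fork[open]; C:chain[blocks] ⇒ blocked
  4. H ← M ← A → Y — M:chain[blocks]; A:fork[blocks] ⇒ blocked
  5. H ← G → F ← M ← A → Y — G:fork[open]; F:collider[open]; M:chain[blocks]; A:fork[blocks] ⇒ blocked
  6. H ← G → C → Y — G:fork[open]; C:chain[blocks] ⇒ blocked
Since every path is blocked, d-separation holds.

Yes — H and Y are d-separated given {A, C, F, M}.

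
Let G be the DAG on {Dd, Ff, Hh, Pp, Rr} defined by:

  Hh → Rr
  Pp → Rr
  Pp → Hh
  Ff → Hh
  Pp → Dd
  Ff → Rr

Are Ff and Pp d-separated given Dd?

4 paths connect Ff and Pp; each must be blocked for d-separation to hold:
Path 1: Ff → Rr ← Hh ← Pp
  Rr is a collider here and neither Rr nor any of its descendants is conditioned on, so the collider stays closed — the path is blocked at Rr.
Path 2: Ff → Rr ← Pp
  Rr is a collider here and neither Rr nor any of its descendants is conditioned on, so the collider stays closed — the path is blocked at Rr.
Path 3: Ff → Hh → Rr ← Pp
  Rr is a collider here and neither Rr nor any of its descendants is conditioned on, so the collider stays closed — the path is blocked at Rr.
Path 4: Ff → Hh ← Pp
  Hh is a collider here and neither Hh nor any of its descendants is conditioned on, so the collider stays closed — the path is blocked at Hh.
All paths are blocked; Ff ⊥ Pp | {Dd} holds.

Yes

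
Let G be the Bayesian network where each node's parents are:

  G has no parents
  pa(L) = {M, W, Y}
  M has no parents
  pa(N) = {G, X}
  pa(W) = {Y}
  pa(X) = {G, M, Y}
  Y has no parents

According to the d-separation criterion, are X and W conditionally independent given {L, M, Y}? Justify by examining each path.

There are 4 undirected paths between X and W; checking each against the conditioning set {L, M, Y}:
  1. X ← M → L ← W — M:fork[blocks]; L:collider[open] ⇒ blocked
  2. X ← M → L ← Y → W — M:fork[blocks]; L:collider[open]; Y:fork[blocks] ⇒ blocked
  3. X ← Y → W — Y:fork[blocks] ⇒ blocked
  4. X ← Y → L ← W — Y:fork[blocks]; L:collider[open] ⇒ blocked
Every path is blocked, so X and W are d-separated given {L, M, Y}.

Yes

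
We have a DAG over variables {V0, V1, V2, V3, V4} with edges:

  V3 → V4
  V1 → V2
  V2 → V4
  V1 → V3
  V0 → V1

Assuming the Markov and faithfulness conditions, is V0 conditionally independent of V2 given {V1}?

We examine all 2 paths between V0 and V2:
Path 1: V0 → V1 → V2
  V1 is a chain here and V1 is conditioned on, so the path is blocked at V1.
Path 2: V0 → V1 → V3 → V4 ← V2
  V1 is a chain here and V1 is conditioned on, so the path is blocked at V1.
All paths are blocked; V0 ⊥ V2 | {V1} holds.

Yes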